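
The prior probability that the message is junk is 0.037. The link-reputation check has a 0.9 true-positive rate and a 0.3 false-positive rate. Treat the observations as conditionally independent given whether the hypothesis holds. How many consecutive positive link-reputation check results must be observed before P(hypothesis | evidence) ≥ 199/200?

Prior odds: 0.037 ÷ 0.963 = 37/963.
Likelihood ratio of a positive result = 0.9/0.3 = 3.
Target odds: 0.995 ÷ 0.005 = 199.
Need (37/963) × 3ⁿ ≥ 199, i.e. 3ⁿ ≥ 191637/37.
3⁷ = 2187 falls short of 191637/37 but 3⁸ = 6561 reaches it, so n = 8.

8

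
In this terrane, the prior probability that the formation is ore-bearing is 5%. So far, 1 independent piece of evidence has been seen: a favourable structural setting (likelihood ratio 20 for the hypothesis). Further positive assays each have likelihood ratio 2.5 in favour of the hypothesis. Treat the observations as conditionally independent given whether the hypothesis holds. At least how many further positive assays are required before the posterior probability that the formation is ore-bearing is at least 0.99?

Prior odds = 0.05/0.95 = 1/19.
Bayes factor of the evidence already in hand = 20.
Odds after that evidence = (1/19) × 20 = 20/19.
Target odds = 0.99/0.01 = 99.
Need 2.5ⁿ ≥ 99 ÷ (20/19) = 94.05.
2.5⁴ = 39.0625 falls short of 94.05 but 2.5⁵ = 97.65625 reaches it, so n = 5.

5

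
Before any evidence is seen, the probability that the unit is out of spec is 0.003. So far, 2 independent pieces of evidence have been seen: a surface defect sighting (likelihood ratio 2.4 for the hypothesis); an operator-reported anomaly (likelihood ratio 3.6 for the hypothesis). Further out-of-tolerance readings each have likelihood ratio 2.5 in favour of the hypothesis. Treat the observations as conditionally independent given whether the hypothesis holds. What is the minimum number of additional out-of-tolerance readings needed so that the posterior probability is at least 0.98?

9

Prior odds = 0.003/0.997 = 3/997.
Combined Bayes factor of the evidence already in hand = 2.4 × 3.6 = 8.64.
Odds after that evidence = (3/997) × 8.64 = 648/24925.
Target odds = 0.98/0.02 = 49.
Need 2.5ⁿ ≥ 49 ÷ (648/24925) = 1221325/648.
2.5⁸ = 390625/256 falls short of 1221325/648 but 2.5⁹ = 1953125/512 reaches it, so n = 9.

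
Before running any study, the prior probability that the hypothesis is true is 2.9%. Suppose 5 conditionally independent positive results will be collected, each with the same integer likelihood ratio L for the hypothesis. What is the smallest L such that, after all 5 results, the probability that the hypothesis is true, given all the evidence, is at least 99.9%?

9

Prior odds = 0.029/0.971 = 29/971.
Target odds = 0.999/0.001 = 999.
Need L⁵ ≥ 999 ÷ (29/971) = 970029/29.
8⁵ = 32768 < 970029/29 ≤ 59049 = 9⁵, so L = 9.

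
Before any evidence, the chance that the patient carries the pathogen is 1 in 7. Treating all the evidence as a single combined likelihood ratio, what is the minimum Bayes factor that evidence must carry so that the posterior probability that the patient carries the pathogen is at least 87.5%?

42

Prior odds = (1/7)/(6/7) = 1/6.
Target odds = 0.875/0.125 = 7.
Required Bayes factor = 7 ÷ (1/6) = 42.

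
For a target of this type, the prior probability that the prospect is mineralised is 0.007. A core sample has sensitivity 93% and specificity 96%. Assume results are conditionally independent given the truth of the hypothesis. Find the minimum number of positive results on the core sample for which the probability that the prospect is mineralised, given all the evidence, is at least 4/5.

3

Prior odds: 0.007 ÷ 0.993 = 7/993.
False-positive rate = 1 − 0.96 = 0.04; likelihood ratio of a positive = 0.93/0.04 = 23.25.
Target posterior odds = 0.8/0.2 = 4.
Require 23.25ⁿ ≥ 4 ÷ (7/993) = 3972/7.
23.25² = 540.5625 falls short of 3972/7 but 23.25³ = 804357/64 reaches it, so n = 3.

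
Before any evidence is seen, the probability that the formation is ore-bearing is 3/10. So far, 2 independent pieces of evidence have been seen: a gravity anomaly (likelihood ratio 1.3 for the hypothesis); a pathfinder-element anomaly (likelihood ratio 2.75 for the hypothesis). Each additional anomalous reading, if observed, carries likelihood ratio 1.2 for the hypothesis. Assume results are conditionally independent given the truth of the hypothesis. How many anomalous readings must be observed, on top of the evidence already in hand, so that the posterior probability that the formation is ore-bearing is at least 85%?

Prior odds = 0.3/0.7 = 3/7.
Combined Bayes factor of the evidence already in hand = 1.3 × 2.75 = 3.575.
Odds after that evidence = (3/7) × 3.575 = 429/280.
Target odds = 0.85/0.15 = 17/3.
Need 1.2ⁿ ≥ 17/3 ÷ (429/280) = 4760/1287.
1.2⁷ = 279936/78125 falls short of 4760/1287 but 1.2⁸ = 1679616/390625 reaches it, so n = 8.

8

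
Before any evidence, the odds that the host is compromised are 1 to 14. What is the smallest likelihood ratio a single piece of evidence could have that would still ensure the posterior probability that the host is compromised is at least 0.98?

Prior odds = 1/14.
Target odds = 0.98/0.02 = 49.
Required Bayes factor = 49 ÷ (1/14) = 686.

686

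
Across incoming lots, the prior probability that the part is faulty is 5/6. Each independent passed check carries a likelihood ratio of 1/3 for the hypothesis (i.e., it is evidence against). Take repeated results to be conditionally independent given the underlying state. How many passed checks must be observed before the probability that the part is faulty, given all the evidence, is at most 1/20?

5

Prior odds = (5/6)/(1/6) = 5.
Likelihood ratio per passed check = 1/3.
Target odds: 0.05 ÷ 0.95 = 1/19.
Need 5 × (1/3)ⁿ ≤ 1/19, i.e. (1/3)ⁿ ≤ 1/95.
(1/3)⁴ = 1/81 is still above 1/95 but (1/3)⁵ = 1/243 is at or below it, so n = 5.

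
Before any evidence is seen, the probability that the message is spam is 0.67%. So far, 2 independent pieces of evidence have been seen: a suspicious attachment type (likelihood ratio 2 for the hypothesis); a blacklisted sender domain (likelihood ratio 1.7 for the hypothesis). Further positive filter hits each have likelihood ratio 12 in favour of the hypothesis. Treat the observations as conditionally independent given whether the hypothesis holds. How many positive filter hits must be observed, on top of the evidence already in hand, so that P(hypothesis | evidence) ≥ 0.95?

Prior odds = 0.0067/0.9933 = 67/9933.
Combined Bayes factor of the evidence already in hand = 2 × 1.7 = 3.4.
Odds after that evidence = (67/9933) × 3.4 = 1139/49665.
Target odds = 0.95/0.05 = 19.
Need 12ⁿ ≥ 19 ÷ (1139/49665) = 943635/1139.
12² = 144 falls short of 943635/1139 but 12³ = 1728 reaches it, so n = 3.

3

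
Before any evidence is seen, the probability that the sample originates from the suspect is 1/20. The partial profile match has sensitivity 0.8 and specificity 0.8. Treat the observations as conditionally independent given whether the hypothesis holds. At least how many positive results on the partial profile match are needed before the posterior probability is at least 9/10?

4

Prior odds = 0.05/0.95 = 1/19.
False-positive rate = 1 − 0.8 = 0.2; likelihood ratio of a positive = 0.8/0.2 = 4.
Target odds: 0.9 ÷ 0.1 = 9.
Need (1/19) × 4ⁿ ≥ 9, i.e. 4ⁿ ≥ 171.
4³ = 64 falls short of 171 but 4⁴ = 256 reaches it, so n = 4.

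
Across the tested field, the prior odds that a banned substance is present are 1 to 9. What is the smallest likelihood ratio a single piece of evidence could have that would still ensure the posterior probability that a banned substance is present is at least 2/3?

Prior odds = 1/9.
Target odds = (2/3)/(1/3) = 2.
Required Bayes factor = 2 ÷ (1/9) = 18.

18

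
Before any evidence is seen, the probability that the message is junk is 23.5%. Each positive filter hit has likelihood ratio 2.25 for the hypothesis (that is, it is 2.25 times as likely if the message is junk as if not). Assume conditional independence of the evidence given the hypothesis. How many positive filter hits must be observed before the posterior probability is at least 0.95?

6

Prior odds = 0.235/0.765 = 47/153.
Likelihood ratio per positive filter hit = 2.25.
Target odds: 0.95 ÷ 0.05 = 19.
Require 2.25ⁿ ≥ 19 ÷ (47/153) = 2907/47.
2.25⁵ = 59049/1024 falls short of 2907/47 but 2.25⁶ = 531441/4096 reaches it, so n = 6.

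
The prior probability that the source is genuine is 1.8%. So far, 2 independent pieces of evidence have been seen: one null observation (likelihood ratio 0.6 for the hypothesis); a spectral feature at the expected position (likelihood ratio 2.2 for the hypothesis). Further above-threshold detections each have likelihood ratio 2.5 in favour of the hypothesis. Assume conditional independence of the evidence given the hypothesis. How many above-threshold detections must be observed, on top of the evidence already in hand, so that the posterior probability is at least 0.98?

Prior odds = 0.018/0.982 = 9/491.
Combined Bayes factor of the evidence already in hand = 0.6 × 2.2 = 1.32.
Odds after that evidence = (9/491) × 1.32 = 297/12275.
Target odds = 0.98/0.02 = 49.
Need 2.5ⁿ ≥ 49 ÷ (297/12275) = 601475/297.
2.5⁸ = 390625/256 falls short of 601475/297 but 2.5⁹ = 1953125/512 reaches it, so n = 9.

9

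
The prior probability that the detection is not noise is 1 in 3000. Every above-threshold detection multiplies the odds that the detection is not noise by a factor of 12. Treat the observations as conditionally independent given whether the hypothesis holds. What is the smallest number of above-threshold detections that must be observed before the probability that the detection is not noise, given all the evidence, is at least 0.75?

4

Prior odds: (1/3000) ÷ (2999/3000) = 1/2999.
Likelihood ratio per above-threshold detection = 12.
Target posterior odds = 0.75/0.25 = 3.
Need (1/2999) × 12ⁿ ≥ 3, i.e. 12ⁿ ≥ 8997.
12³ = 1728 falls short of 8997 but 12⁴ = 20736 reaches it, so n = 4.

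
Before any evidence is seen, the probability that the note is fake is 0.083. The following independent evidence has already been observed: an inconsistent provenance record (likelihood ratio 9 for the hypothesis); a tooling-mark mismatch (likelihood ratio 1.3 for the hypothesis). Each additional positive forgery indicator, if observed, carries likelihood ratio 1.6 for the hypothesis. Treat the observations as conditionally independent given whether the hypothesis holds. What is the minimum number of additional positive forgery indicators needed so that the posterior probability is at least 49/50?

Prior odds = 0.083/0.917 = 83/917.
Combined Bayes factor of the evidence already in hand = 9 × 1.3 = 11.7.
Odds after that evidence = (83/917) × 11.7 = 9711/9170.
Target odds = 0.98/0.02 = 49.
Need 1.6ⁿ ≥ 49 ÷ (9711/9170) = 449330/9711.
1.6⁸ = 16777216/390625 falls short of 449330/9711 but 1.6⁹ = 134217728/1953125 reaches it, so n = 9.

9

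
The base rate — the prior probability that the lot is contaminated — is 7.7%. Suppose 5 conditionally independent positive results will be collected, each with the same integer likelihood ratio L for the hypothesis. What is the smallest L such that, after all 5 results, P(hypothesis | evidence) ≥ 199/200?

5

Prior odds = 0.077/0.923 = 77/923.
Target odds = 0.995/0.005 = 199.
Need L⁵ ≥ 199 ÷ (77/923) = 183677/77.
4⁵ = 1024 < 183677/77 ≤ 3125 = 5⁵, so L = 5.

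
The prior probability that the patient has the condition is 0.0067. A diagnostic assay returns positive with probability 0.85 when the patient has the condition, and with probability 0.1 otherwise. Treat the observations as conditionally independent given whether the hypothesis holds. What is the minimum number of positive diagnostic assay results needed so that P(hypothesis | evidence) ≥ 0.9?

4

Prior odds: 0.0067 ÷ 0.9933 = 67/9933.
Likelihood ratio of a positive result = 0.85/0.1 = 8.5.
Target posterior odds = 0.9/0.1 = 9.
Require 8.5ⁿ ≥ 9 ÷ (67/9933) = 89397/67.
8.5³ = 614.125 falls short of 89397/67 but 8.5⁴ = 5220.0625 reaches it, so n = 4.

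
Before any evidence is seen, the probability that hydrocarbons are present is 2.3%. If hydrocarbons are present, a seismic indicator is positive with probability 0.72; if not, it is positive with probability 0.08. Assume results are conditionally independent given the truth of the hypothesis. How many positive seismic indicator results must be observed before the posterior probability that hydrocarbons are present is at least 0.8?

Prior odds = 0.023/0.977 = 23/977.
Likelihood ratio of a positive = 0.72/0.08 = 9.
Target posterior odds = 0.8/0.2 = 4.
Require 9ⁿ ≥ 4 ÷ (23/977) = 3908/23.
9² = 81 falls short of 3908/23 but 9³ = 729 reaches it, so n = 3.

3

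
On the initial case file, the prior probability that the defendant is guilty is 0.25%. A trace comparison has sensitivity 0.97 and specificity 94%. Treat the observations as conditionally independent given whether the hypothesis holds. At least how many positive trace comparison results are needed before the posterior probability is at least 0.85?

3

Prior odds = 0.0025/0.9975 = 1/399.
False-positive rate = 1 − 0.94 = 0.06; likelihood ratio of a positive = 0.97/0.06 = 97/6.
Target odds: 0.85 ÷ 0.15 = 17/3.
Require (97/6)ⁿ ≥ 17/3 ÷ (1/399) = 2261.
(97/6)² = 9409/36 falls short of 2261 but (97/6)³ = 912673/216 reaches it, so n = 3.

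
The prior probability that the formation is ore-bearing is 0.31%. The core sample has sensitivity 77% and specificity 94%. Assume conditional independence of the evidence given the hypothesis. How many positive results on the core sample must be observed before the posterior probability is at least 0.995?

Prior odds: 0.0031 ÷ 0.9969 = 31/9969.
False-positive rate = 1 − 0.94 = 0.06; likelihood ratio of a positive = 0.77/0.06 = 77/6.
Target posterior odds = 0.995/0.005 = 199.
Require (77/6)ⁿ ≥ 199 ÷ (31/9969) = 1983831/31.
(77/6)⁴ = 35153041/1296 falls short of 1983831/31 but (77/6)⁵ ≈348095 reaches it, so n = 5.

5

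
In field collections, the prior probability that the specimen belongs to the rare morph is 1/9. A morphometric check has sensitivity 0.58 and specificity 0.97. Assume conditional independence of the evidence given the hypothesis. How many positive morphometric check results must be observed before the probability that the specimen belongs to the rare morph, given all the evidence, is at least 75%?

2

Prior odds = (1/9)/(8/9) = 0.125.
False-positive rate = 1 − 0.97 = 0.03; likelihood ratio of a positive = 0.58/0.03 = 58/3.
Target posterior odds = 0.75/0.25 = 3.
Need 0.125 × (58/3)ⁿ ≥ 3, i.e. (58/3)ⁿ ≥ 24.
(58/3)¹ = 58/3 falls short of 24 but (58/3)² = 3364/9 reaches it, so n = 2.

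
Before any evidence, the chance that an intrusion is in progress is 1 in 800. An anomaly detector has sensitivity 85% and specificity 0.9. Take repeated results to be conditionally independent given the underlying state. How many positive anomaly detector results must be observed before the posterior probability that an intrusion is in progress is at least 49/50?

5

Prior odds: 0.00125 ÷ 0.99875 = 1/799.
False-positive rate = 1 − 0.9 = 0.1; likelihood ratio of a positive = 0.85/0.1 = 8.5.
Target odds: 0.98 ÷ 0.02 = 49.
Require 8.5ⁿ ≥ 49 ÷ (1/799) = 39151.
8.5⁴ = 5220.0625 falls short of 39151 but 8.5⁵ = 44370.53125 reaches it, so n = 5.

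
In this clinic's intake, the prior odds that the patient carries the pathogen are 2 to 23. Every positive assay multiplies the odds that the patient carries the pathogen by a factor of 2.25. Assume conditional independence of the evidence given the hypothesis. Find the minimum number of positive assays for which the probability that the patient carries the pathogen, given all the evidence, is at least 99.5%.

10

Prior odds = 2/23.
Likelihood ratio per positive assay = 2.25.
Target odds: 0.995 ÷ 0.005 = 199.
Need (2/23) × 2.25ⁿ ≥ 199, i.e. 2.25ⁿ ≥ 2288.5.
2.25⁹ = 387420489/262144 falls short of 2288.5 but 2.25¹⁰ ≈3325.26 reaches it, so n = 10.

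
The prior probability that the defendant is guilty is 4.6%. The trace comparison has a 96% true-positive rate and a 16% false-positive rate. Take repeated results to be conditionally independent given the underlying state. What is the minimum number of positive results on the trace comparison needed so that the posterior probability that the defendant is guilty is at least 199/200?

Prior odds = 0.046/0.954 = 23/477.
Likelihood ratio of a positive result = 0.96/0.16 = 6.
Target odds: 0.995 ÷ 0.005 = 199.
Need (23/477) × 6ⁿ ≥ 199, i.e. 6ⁿ ≥ 94923/23.
6⁴ = 1296 falls short of 94923/23 but 6⁵ = 7776 reaches it, so n = 5.

5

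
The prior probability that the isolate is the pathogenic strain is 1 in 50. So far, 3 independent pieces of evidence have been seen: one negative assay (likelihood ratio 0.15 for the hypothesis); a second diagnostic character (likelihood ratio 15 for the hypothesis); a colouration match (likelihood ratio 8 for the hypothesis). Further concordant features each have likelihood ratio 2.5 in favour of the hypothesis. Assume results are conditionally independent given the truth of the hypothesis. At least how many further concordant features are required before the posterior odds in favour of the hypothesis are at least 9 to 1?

4

Prior odds = 0.02/0.98 = 1/49.
Combined Bayes factor of the evidence already in hand = 0.15 × 15 × 8 = 18.
Odds after that evidence = (1/49) × 18 = 18/49.
Target odds = 9.
Need 2.5ⁿ ≥ 9 ÷ (18/49) = 24.5.
2.5³ = 15.625 falls short of 24.5 but 2.5⁴ = 39.0625 reaches it, so n = 4.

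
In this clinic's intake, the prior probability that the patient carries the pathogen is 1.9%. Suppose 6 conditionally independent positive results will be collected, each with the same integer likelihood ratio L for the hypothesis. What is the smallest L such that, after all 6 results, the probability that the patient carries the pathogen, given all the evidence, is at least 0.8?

3

Prior odds = 0.019/0.981 = 19/981.
Target odds = 0.8/0.2 = 4.
Need L⁶ ≥ 4 ÷ (19/981) = 3924/19.
2⁶ = 64 < 3924/19 ≤ 729 = 3⁶, so L = 3.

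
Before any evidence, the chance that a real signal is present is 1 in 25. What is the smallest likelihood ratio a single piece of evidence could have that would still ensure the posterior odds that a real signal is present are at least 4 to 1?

Prior odds = 0.04/0.96 = 1/24.
Target odds = 4.
Required Bayes factor = 4 ÷ (1/24) = 96.

96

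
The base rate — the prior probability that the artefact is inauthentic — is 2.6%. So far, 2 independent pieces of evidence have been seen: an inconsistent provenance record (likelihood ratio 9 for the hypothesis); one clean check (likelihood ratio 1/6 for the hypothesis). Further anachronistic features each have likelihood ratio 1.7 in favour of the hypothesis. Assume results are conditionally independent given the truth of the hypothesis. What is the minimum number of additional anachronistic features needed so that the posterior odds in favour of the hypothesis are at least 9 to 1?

Prior odds = 0.026/0.974 = 13/487.
Combined Bayes factor of the evidence already in hand = 9 × (1/6) = 1.5.
Odds after that evidence = (13/487) × 1.5 = 39/974.
Target odds = 9.
Need 1.7ⁿ ≥ 9 ÷ (39/974) = 2922/13.
1.7¹⁰ ≈201.599 falls short of 2922/13 but 1.7¹¹ ≈342.719 reaches it, so n = 11.

11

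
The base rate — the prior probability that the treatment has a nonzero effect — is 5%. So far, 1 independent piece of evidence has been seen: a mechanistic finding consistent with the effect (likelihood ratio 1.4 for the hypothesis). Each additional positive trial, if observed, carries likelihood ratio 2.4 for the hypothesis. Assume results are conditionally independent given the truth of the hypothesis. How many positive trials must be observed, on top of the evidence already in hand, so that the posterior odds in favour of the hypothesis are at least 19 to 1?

7

Prior odds = 0.05/0.95 = 1/19.
Bayes factor of the evidence already in hand = 1.4.
Odds after that evidence = (1/19) × 1.4 = 7/95.
Target odds = 19.
Need 2.4ⁿ ≥ 19 ÷ (7/95) = 1805/7.
2.4⁶ = 2985984/15625 falls short of 1805/7 but 2.4⁷ = 35831808/78125 reaches it, so n = 7.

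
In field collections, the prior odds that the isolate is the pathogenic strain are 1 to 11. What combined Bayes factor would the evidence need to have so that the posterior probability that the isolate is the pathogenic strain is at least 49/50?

Prior odds = 1/11.
Target odds = 0.98/0.02 = 49.
Required Bayes factor = 49 ÷ (1/11) = 539.

539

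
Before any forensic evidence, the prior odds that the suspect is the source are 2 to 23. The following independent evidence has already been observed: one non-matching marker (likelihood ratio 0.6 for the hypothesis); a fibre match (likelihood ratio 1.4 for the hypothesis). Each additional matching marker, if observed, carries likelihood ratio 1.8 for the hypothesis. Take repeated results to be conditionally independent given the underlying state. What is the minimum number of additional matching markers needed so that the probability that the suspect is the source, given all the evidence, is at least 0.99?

13

Prior odds = 2/23.
Combined Bayes factor of the evidence already in hand = 0.6 × 1.4 = 0.84.
Odds after that evidence = (2/23) × 0.84 = 42/575.
Target odds = 0.99/0.01 = 99.
Need 1.8ⁿ ≥ 99 ÷ (42/575) = 18975/14.
1.8¹² ≈1156.83 falls short of 18975/14 but 1.8¹³ ≈2082.3 reaches it, so n = 13.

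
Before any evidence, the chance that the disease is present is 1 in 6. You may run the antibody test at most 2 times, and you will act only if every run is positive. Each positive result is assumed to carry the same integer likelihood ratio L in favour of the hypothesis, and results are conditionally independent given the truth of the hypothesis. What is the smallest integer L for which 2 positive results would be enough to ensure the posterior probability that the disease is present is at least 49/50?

16

Prior odds = (1/6)/(5/6) = 0.2.
Target odds = 0.98/0.02 = 49.
Need L² ≥ 49 ÷ 0.2 = 245.
15² = 225 < 245 ≤ 256 = 16², so L = 16.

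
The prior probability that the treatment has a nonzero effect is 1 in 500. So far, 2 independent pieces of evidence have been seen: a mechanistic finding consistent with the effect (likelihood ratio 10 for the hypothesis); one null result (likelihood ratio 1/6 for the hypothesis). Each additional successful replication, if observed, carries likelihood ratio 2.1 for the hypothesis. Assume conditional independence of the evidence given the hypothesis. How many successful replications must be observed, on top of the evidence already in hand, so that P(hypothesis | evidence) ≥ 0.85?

Prior odds = 0.002/0.998 = 1/499.
Combined Bayes factor of the evidence already in hand = 10 × (1/6) = 5/3.
Odds after that evidence = (1/499) × 5/3 = 5/1497.
Target odds = 0.85/0.15 = 17/3.
Need 2.1ⁿ ≥ 17/3 ÷ (5/1497) = 1696.6.
2.1¹⁰ ≈1667.99 falls short of 1696.6 but 2.1¹¹ ≈3502.78 reaches it, so n = 11.

11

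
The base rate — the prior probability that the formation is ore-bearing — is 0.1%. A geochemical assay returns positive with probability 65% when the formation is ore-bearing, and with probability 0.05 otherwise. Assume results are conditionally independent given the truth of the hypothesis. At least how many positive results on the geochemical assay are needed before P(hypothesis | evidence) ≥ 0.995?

5

Prior odds: 0.001 ÷ 0.999 = 1/999.
Likelihood ratio of a positive result = 0.65/0.05 = 13.
Target posterior odds = 0.995/0.005 = 199.
Need (1/999) × 13ⁿ ≥ 199, i.e. 13ⁿ ≥ 198801.
13⁴ = 28561 falls short of 198801 but 13⁵ = 371293 reaches it, so n = 5.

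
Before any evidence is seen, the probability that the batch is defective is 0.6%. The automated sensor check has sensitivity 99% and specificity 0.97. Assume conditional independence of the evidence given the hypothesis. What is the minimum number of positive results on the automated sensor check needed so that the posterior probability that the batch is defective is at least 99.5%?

Prior odds = 0.006/0.994 = 3/497.
False-positive rate = 1 − 0.97 = 0.03; likelihood ratio of a positive = 0.99/0.03 = 33.
Target odds: 0.995 ÷ 0.005 = 199.
Need (3/497) × 33ⁿ ≥ 199, i.e. 33ⁿ ≥ 98903/3.
33² = 1089 falls short of 98903/3 but 33³ = 35937 reaches it, so n = 3.

3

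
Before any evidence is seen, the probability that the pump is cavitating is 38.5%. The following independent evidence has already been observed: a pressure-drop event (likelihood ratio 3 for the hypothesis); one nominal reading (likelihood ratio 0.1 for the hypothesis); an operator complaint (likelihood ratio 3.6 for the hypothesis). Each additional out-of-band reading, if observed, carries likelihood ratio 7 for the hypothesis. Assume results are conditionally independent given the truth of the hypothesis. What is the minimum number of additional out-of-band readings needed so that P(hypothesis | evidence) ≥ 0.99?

3

Prior odds = 0.385/0.615 = 77/123.
Combined Bayes factor of the evidence already in hand = 3 × 0.1 × 3.6 = 1.08.
Odds after that evidence = (77/123) × 1.08 = 693/1025.
Target odds = 0.99/0.01 = 99.
Need 7ⁿ ≥ 99 ÷ (693/1025) = 1025/7.
7² = 49 falls short of 1025/7 but 7³ = 343 reaches it, so n = 3.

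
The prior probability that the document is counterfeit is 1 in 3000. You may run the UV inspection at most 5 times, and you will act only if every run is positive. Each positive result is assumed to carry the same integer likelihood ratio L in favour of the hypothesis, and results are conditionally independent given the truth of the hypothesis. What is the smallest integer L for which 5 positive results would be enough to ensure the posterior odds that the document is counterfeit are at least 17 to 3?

Prior odds = (1/3000)/(2999/3000) = 1/2999.
Target odds = 17/3.
Need L⁵ ≥ 17/3 ÷ (1/2999) = 50983/3.
7⁵ = 16807 < 50983/3 ≤ 32768 = 8⁵, so L = 8.

8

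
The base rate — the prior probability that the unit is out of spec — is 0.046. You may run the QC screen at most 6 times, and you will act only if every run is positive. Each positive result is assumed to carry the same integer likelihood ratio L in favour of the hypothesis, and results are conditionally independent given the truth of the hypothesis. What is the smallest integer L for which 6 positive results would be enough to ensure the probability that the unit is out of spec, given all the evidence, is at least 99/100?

4

Prior odds = 0.046/0.954 = 23/477.
Target odds = 0.99/0.01 = 99.
Need L⁶ ≥ 99 ÷ (23/477) = 47223/23.
3⁶ = 729 < 47223/23 ≤ 4096 = 4⁶, so L = 4.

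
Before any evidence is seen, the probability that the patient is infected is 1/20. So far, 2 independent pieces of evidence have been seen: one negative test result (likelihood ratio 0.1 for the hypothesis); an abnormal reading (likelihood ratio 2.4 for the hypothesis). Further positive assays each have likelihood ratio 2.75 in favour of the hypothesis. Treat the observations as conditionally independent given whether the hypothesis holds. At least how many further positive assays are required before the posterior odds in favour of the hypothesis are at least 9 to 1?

7

Prior odds = 0.05/0.95 = 1/19.
Combined Bayes factor of the evidence already in hand = 0.1 × 2.4 = 0.24.
Odds after that evidence = (1/19) × 0.24 = 6/475.
Target odds = 9.
Need 2.75ⁿ ≥ 9 ÷ (6/475) = 712.5.
2.75⁶ = 1771561/4096 falls short of 712.5 but 2.75⁷ = 19487171/16384 reaches it, so n = 7.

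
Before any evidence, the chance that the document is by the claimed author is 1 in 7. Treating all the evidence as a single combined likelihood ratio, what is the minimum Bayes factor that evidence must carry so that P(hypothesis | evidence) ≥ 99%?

594

Prior odds = (1/7)/(6/7) = 1/6.
Target odds = 0.99/0.01 = 99.
Required Bayes factor = 99 ÷ (1/6) = 594.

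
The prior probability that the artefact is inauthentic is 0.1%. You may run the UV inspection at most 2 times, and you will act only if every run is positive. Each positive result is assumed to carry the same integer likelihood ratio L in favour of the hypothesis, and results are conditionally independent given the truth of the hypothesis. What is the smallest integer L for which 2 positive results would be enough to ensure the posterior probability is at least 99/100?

315

Prior odds = 0.001/0.999 = 1/999.
Target odds = 0.99/0.01 = 99.
Need L² ≥ 99 ÷ (1/999) = 98901.
314² = 98596 < 98901 ≤ 99225 = 315², so L = 315.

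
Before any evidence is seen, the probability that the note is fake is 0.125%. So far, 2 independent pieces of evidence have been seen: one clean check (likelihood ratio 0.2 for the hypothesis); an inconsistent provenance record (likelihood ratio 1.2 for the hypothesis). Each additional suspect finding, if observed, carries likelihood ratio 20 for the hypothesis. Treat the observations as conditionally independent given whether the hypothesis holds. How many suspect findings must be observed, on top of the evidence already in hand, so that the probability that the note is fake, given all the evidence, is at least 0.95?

Prior odds = 0.00125/0.99875 = 1/799.
Combined Bayes factor of the evidence already in hand = 0.2 × 1.2 = 0.24.
Odds after that evidence = (1/799) × 0.24 = 6/19975.
Target odds = 0.95/0.05 = 19.
Need 20ⁿ ≥ 19 ÷ (6/19975) = 379525/6.
20³ = 8000 falls short of 379525/6 but 20⁴ = 160000 reaches it, so n = 4.

4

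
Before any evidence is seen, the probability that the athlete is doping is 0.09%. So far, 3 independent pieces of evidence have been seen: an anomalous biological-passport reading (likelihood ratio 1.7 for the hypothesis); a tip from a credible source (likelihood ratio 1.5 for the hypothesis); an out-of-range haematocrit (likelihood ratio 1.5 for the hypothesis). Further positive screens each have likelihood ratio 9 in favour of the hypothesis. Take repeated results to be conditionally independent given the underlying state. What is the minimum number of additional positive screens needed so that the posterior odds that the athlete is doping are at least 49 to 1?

5

Prior odds = 0.0009/0.9991 = 9/9991.
Combined Bayes factor of the evidence already in hand = 1.7 × 1.5 × 1.5 = 3.825.
Odds after that evidence = (9/9991) × 3.825 = 1377/399640.
Target odds = 49.
Need 9ⁿ ≥ 49 ÷ (1377/399640) = 19582360/1377.
9⁴ = 6561 falls short of 19582360/1377 but 9⁵ = 59049 reaches it, so n = 5.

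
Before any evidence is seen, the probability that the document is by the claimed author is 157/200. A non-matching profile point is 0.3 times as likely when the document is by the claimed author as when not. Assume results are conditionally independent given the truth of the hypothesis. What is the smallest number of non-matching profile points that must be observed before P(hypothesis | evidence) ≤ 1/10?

Prior odds: 0.785 ÷ 0.215 = 157/43.
Likelihood ratio per non-matching profile point = 0.3.
Target odds: 0.1 ÷ 0.9 = 1/9.
Need (157/43) × 0.3ⁿ ≤ 1/9, i.e. 0.3ⁿ ≤ 43/1413.
0.3² = 0.09 is still above 43/1413 but 0.3³ = 0.027 is at or below it, so n = 3.

3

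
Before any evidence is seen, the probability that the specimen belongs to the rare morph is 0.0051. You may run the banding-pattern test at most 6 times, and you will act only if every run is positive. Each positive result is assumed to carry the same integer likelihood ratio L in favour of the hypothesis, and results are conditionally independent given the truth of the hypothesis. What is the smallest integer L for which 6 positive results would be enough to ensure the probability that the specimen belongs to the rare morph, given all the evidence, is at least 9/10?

4

Prior odds = 0.0051/0.9949 = 51/9949.
Target odds = 0.9/0.1 = 9.
Need L⁶ ≥ 9 ÷ (51/9949) = 29847/17.
3⁶ = 729 < 29847/17 ≤ 4096 = 4⁶, so L = 4.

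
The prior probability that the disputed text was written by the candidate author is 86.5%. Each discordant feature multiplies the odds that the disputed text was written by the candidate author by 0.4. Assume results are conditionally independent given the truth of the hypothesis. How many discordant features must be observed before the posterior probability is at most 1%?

8

Prior odds: 0.865 ÷ 0.135 = 173/27.
Likelihood ratio per discordant feature = 0.4.
Target odds: 0.01 ÷ 0.99 = 1/99.
Need (173/27) × 0.4ⁿ ≤ 1/99, i.e. 0.4ⁿ ≤ 3/1903.
0.4⁷ = 128/78125 is still above 3/1903 but 0.4⁸ = 256/390625 is at or below it, so n = 8.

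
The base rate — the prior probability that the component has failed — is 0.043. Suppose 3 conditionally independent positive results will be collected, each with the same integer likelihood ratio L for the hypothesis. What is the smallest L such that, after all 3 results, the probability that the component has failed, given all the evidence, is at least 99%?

Prior odds = 0.043/0.957 = 43/957.
Target odds = 0.99/0.01 = 99.
Need L³ ≥ 99 ÷ (43/957) = 94743/43.
13³ = 2197 < 94743/43 ≤ 2744 = 14³, so L = 14.

14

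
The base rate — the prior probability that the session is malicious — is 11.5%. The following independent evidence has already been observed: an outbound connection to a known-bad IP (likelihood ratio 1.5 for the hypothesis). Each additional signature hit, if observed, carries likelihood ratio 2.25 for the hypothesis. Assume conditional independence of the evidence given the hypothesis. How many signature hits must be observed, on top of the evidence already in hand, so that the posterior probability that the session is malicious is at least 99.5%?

Prior odds = 0.115/0.885 = 23/177.
Bayes factor of the evidence already in hand = 1.5.
Odds after that evidence = (23/177) × 1.5 = 23/118.
Target odds = 0.995/0.005 = 199.
Need 2.25ⁿ ≥ 199 ÷ (23/118) = 23482/23.
2.25⁸ = 43046721/65536 falls short of 23482/23 but 2.25⁹ = 387420489/262144 reaches it, so n = 9.

9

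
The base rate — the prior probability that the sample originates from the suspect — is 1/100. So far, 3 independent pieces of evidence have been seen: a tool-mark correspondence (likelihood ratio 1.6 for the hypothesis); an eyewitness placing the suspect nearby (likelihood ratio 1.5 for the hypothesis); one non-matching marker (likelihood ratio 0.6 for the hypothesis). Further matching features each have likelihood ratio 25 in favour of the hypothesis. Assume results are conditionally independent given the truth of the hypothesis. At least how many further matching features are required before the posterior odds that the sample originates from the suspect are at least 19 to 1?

Prior odds = 0.01/0.99 = 1/99.
Combined Bayes factor of the evidence already in hand = 1.6 × 1.5 × 0.6 = 1.44.
Odds after that evidence = (1/99) × 1.44 = 4/275.
Target odds = 19.
Need 25ⁿ ≥ 19 ÷ (4/275) = 1306.25.
25² = 625 falls short of 1306.25 but 25³ = 15625 reaches it, so n = 3.

3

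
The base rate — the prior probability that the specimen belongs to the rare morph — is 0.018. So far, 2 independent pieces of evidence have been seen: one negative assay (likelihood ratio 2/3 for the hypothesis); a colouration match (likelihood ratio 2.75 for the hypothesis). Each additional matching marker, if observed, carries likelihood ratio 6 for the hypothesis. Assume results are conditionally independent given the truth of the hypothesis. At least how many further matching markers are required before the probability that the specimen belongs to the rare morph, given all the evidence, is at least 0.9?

Prior odds = 0.018/0.982 = 9/491.
Combined Bayes factor of the evidence already in hand = (2/3) × 2.75 = 11/6.
Odds after that evidence = (9/491) × 11/6 = 33/982.
Target odds = 0.9/0.1 = 9.
Need 6ⁿ ≥ 9 ÷ (33/982) = 2946/11.
6³ = 216 falls short of 2946/11 but 6⁴ = 1296 reaches it, so n = 4.

4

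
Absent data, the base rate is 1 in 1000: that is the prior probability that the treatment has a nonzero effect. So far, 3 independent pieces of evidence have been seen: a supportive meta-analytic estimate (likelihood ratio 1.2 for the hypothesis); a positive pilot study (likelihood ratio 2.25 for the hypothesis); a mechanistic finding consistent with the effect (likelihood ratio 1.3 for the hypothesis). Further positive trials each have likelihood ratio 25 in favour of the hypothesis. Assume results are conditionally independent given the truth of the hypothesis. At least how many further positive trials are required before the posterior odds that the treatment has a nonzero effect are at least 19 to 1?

Prior odds = 0.001/0.999 = 1/999.
Combined Bayes factor of the evidence already in hand = 1.2 × 2.25 × 1.3 = 3.51.
Odds after that evidence = (1/999) × 3.51 = 13/3700.
Target odds = 19.
Need 25ⁿ ≥ 19 ÷ (13/3700) = 70300/13.
25² = 625 falls short of 70300/13 but 25³ = 15625 reaches it, so n = 3.

3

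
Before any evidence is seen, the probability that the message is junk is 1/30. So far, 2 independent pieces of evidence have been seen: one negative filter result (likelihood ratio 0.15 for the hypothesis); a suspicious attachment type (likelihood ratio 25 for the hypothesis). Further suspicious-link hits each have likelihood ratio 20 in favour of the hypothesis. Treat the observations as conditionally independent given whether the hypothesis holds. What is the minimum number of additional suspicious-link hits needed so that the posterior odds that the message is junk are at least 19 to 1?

2

Prior odds = (1/30)/(29/30) = 1/29.
Combined Bayes factor of the evidence already in hand = 0.15 × 25 = 3.75.
Odds after that evidence = (1/29) × 3.75 = 15/116.
Target odds = 19.
Need 20ⁿ ≥ 19 ÷ (15/116) = 2204/15.
20¹ = 20 falls short of 2204/15 but 20² = 400 reaches it, so n = 2.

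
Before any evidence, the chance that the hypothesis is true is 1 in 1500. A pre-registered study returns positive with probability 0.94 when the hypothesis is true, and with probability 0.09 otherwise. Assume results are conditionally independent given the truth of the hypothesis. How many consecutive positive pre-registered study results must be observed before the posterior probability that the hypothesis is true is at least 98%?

5

Prior odds: (1/1500) ÷ (1499/1500) = 1/1499.
Likelihood ratio of a positive result = 0.94/0.09 = 94/9.
Target odds: 0.98 ÷ 0.02 = 49.
Need (1/1499) × (94/9)ⁿ ≥ 49, i.e. (94/9)ⁿ ≥ 73451.
(94/9)⁴ = 78074896/6561 falls short of 73451 but (94/9)⁵ ≈124287 reaches it, so n = 5.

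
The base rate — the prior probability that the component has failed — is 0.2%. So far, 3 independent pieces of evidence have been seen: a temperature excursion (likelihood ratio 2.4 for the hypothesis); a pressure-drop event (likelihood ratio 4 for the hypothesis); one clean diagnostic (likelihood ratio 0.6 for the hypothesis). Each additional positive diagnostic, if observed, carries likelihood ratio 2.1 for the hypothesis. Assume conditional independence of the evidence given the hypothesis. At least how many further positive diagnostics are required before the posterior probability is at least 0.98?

Prior odds = 0.002/0.998 = 1/499.
Combined Bayes factor of the evidence already in hand = 2.4 × 4 × 0.6 = 5.76.
Odds after that evidence = (1/499) × 5.76 = 144/12475.
Target odds = 0.98/0.02 = 49.
Need 2.1ⁿ ≥ 49 ÷ (144/12475) = 611275/144.
2.1¹¹ ≈3502.78 falls short of 611275/144 but 2.1¹² ≈7355.83 reaches it, so n = 12.

12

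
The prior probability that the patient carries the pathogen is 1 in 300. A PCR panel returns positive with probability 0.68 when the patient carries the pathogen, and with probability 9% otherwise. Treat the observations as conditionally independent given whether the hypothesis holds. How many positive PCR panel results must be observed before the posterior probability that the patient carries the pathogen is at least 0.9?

4

Prior odds: (1/300) ÷ (299/300) = 1/299.
Likelihood ratio of a positive result = 0.68/0.09 = 68/9.
Target posterior odds = 0.9/0.1 = 9.
Need (1/299) × (68/9)ⁿ ≥ 9, i.e. (68/9)ⁿ ≥ 2691.
(68/9)³ = 314432/729 falls short of 2691 but (68/9)⁴ = 21381376/6561 reaches it, so n = 4.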